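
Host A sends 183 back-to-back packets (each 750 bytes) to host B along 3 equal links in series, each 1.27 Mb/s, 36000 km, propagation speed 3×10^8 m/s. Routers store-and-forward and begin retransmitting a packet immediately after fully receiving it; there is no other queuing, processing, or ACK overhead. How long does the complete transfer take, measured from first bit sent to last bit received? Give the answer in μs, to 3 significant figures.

Per-hop transmission t_tx = L/R = 6000/1270000 = 4724.41 μs.
Per-hop propagation t_prop = 36000000/300000000 = 120000 μs.
Pipeline fill: first packet needs 3·t_tx to clear all hops; remaining 182 packets each add one t_tx.
Total = (3+183-1)·t_tx + 3·t_prop = 185·4724.41 + 3·120000 = 1230000 μs.

1230000 μs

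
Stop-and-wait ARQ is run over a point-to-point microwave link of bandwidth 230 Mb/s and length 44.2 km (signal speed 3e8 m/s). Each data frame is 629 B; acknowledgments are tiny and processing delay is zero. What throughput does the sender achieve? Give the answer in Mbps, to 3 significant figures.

15.9 Mbps

t_tx = L/R = 5032/230000000 = 2.18783e-05 s.
t_prop = 44200/300000000 = 0.000147333 s; RTT = 0.000294667 s.
Cycle = t_tx + RTT = 0.000316545 s.
Throughput = L / cycle = 5032 / 0.000316545 = 15.9 Mbps.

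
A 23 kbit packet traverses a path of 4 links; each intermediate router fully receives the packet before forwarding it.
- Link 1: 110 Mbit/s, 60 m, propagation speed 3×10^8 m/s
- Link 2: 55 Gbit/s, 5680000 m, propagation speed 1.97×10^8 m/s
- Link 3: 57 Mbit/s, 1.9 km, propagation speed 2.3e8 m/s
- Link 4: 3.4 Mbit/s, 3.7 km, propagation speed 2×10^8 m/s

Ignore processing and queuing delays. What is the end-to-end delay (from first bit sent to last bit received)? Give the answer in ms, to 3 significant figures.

36.2 ms

L = 23000 bits.
Transmission delays (L/R per hop): 0.209091, 0.000418182, 0.403509, 6.76471 ms; sum = 7.37772 ms.
Propagation delays (d/s per hop): 0.0002, 28.8325, 0.00826087, 0.0185 ms; sum = 28.8594 ms.
End-to-end = 36.2 ms.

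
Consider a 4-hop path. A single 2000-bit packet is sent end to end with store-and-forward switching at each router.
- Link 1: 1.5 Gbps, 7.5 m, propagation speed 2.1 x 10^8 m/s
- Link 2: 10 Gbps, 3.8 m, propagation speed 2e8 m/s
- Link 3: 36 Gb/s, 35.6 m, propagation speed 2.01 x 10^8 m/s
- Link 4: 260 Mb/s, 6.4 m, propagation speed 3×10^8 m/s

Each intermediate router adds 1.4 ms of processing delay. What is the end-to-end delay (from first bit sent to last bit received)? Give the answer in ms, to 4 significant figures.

4.210 ms

Transmission delays (L/R per hop): 0.00133333, 0.0002, 5.55556e-05, 0.00769231 ms; sum = 0.0092812 ms.
Propagation delays (d/s per hop): 3.57143e-05, 1.9e-05, 0.000177114, 2.13333e-05 ms; sum = 0.000253162 ms.
Processing at 3 router(s): 3 × 1.4 ms = 4.2 ms.
End-to-end = 4.210 ms.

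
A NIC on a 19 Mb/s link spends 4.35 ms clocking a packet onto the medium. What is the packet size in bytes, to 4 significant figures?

10330 bytes

L = R × t_tx = 19000000 b/s × 0.00435 s = 82650 bits.
In bytes: 82650 / 8 = 10330 bytes.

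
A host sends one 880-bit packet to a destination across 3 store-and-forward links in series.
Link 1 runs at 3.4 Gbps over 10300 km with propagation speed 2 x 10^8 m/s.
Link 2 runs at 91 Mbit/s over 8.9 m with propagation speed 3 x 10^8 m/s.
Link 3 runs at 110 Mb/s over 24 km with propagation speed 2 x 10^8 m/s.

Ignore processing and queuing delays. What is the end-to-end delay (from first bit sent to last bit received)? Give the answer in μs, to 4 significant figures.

51640 μs

Transmission delays (L/R per hop): 0.258824, 9.67033, 8 μs; sum = 17.9292 μs.
Propagation delays (d/s per hop): 51500, 0.0296667, 120 μs; sum = 51620 μs.
End-to-end = 51640 μs.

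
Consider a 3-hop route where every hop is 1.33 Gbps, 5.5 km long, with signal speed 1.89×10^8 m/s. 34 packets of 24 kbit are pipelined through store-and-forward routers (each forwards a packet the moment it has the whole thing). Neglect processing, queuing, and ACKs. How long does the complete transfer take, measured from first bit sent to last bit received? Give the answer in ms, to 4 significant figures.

Per-hop transmission t_tx = L/R = 24000/1330000000 = 0.0180451 ms.
Per-hop propagation t_prop = 5500/189000000 = 0.0291005 ms.
Pipeline fill: first packet needs 3·t_tx to clear all hops; remaining 33 packets each add one t_tx.
Total = (3+34-1)·t_tx + 3·t_prop = 36·0.0180451 + 3·0.0291005 = 0.7369 ms.

0.7369 ms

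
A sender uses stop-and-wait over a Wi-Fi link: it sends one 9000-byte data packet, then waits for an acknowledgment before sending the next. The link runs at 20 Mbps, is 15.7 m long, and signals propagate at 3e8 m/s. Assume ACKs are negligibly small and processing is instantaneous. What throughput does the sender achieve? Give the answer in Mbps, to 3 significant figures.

t_tx = L/R = 72000/20000000 = 0.0036 s.
t_prop = 15.7/300000000 = 5.23333e-08 s; RTT = 1.04667e-07 s.
Cycle = t_tx + RTT = 0.0036001 s.
Throughput = L / cycle = 72000 / 0.0036001 = 20.0 Mbps.

20.0 Mbps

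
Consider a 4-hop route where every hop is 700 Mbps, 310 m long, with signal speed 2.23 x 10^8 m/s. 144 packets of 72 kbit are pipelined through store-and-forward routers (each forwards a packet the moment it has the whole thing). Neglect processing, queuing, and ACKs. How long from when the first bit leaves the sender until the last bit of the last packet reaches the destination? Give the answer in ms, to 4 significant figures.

Per-hop transmission t_tx = L/R = 72000/700000000 = 0.102857 ms.
Per-hop propagation t_prop = 310/223000000 = 0.00139013 ms.
Pipeline fill: first packet needs 4·t_tx to clear all hops; remaining 143 packets each add one t_tx.
Total = (4+144-1)·t_tx + 4·t_prop = 147·0.102857 + 4·0.00139013 = 15.13 ms.

15.13 ms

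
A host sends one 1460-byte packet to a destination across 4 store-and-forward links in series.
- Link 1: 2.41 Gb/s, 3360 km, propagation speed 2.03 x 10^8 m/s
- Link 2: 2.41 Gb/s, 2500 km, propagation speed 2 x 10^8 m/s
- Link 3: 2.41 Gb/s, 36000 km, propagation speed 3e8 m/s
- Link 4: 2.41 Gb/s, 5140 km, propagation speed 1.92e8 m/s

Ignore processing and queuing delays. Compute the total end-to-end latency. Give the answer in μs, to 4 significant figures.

L = 1460 × 8 = 11680 bits.
Transmission delay per hop = L/R = 11680/2410000000 = 4.84647 μs; 4 hops → 19.3859 μs.
Propagation delays (d/s per hop): 16551.7, 12500, 120000, 26770.8 μs; sum = 175823 μs.
End-to-end = 175800 μs.

175800 μs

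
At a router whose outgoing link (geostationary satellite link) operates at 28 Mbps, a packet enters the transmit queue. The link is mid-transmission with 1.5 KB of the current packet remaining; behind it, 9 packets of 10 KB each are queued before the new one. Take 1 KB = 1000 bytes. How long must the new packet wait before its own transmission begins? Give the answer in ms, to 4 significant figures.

26.14 ms

Each queued packet: L/R = 80000/28000000 = 2.85714 ms.
9 queued → 25.7143 ms.
Plus remaining 12000 bits of current packet: 0.428571 ms.
Queuing delay = 26.14 ms.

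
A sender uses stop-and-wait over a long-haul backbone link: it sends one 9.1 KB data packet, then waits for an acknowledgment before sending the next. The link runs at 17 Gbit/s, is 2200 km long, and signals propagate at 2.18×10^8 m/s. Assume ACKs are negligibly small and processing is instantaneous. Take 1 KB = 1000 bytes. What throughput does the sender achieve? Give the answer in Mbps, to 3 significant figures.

3.61 Mbps

t_tx = L/R = 72800/17000000000 = 4.28235e-06 s.
t_prop = 2200000/2.18e+08 = 0.0100917 s; RTT = 0.0201835 s.
Cycle = t_tx + RTT = 0.0201878 s.
Throughput = L / cycle = 72800 / 0.0201878 = 3.61 Mbps.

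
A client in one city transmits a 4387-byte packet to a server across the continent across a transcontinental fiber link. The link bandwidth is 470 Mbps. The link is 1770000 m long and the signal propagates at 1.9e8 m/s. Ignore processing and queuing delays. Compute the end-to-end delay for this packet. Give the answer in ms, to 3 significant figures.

9.39 ms

L = 4387 × 8 = 35096 bits.
Transmission delay = L/R = 35096 / 470000000 = 0.0746723 ms.
Propagation delay = d/s = 1770000 m / 190000000 m/s = 9.31579 ms.
Total = 9.39 ms.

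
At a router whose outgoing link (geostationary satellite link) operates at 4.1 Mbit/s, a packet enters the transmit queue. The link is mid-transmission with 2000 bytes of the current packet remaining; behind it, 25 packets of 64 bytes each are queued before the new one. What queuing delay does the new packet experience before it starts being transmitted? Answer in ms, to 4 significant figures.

Each queued packet: L/R = 512/4.1e+06 = 0.124878 ms.
25 queued → 3.12195 ms.
Plus remaining 16000 bits of current packet: 3.90244 ms.
Queuing delay = 7.024 ms.

7.024 ms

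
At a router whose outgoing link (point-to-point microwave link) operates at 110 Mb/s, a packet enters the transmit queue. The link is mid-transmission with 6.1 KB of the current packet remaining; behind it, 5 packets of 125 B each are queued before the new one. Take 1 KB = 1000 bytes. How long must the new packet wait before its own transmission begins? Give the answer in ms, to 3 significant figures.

0.489 ms

Each queued packet: L/R = 1000/110000000 = 0.00909091 ms.
5 queued → 0.0454545 ms.
Plus remaining 48800 bits of current packet: 0.443636 ms.
Queuing delay = 0.489 ms.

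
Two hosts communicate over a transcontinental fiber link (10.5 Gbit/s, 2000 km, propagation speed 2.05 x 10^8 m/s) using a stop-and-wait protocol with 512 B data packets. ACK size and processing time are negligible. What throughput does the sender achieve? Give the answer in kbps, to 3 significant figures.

210 kbps

t_tx = L/R = 4096/10500000000 = 3.90095e-07 s.
t_prop = 2000000/2.05e+08 = 0.0097561 s; RTT = 0.0195122 s.
Cycle = t_tx + RTT = 0.0195126 s.
Throughput = L / cycle = 4096 / 0.0195126 = 210 kbps.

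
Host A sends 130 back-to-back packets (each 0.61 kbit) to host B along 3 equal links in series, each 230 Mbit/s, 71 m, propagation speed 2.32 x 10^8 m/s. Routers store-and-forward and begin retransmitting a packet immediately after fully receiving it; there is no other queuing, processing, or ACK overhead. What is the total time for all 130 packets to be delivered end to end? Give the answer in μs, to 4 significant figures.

351.0 μs

Per-hop transmission t_tx = L/R = 610/230000000 = 2.65217 μs.
Per-hop propagation t_prop = 71/2.32e+08 = 0.306034 μs.
Pipeline fill: first packet needs 3·t_tx to clear all hops; remaining 129 packets each add one t_tx.
Total = (3+130-1)·t_tx + 3·t_prop = 132·2.65217 + 3·0.306034 = 351.0 μs.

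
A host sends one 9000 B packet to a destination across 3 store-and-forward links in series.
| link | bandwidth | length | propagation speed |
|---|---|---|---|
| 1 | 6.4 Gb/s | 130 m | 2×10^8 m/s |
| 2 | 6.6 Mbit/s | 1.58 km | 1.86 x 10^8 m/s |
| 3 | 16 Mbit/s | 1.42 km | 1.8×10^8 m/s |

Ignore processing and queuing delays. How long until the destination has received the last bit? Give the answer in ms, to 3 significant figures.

15.4 ms

L = 9000 × 8 = 72000 bits.
Transmission delays (L/R per hop): 0.01125, 10.9091, 4.5 ms; sum = 15.4203 ms.
Propagation delays (d/s per hop): 0.00065, 0.00849462, 0.00788889 ms; sum = 0.0170335 ms.
End-to-end = 15.4 ms.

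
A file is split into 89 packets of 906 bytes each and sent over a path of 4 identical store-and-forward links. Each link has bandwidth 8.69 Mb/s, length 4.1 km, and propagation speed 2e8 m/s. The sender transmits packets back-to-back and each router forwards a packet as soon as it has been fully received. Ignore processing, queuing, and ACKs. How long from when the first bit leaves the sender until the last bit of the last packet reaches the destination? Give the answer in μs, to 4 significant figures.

Per-hop transmission t_tx = L/R = 7248/8690000 = 834.062 μs.
Per-hop propagation t_prop = 4100/200000000 = 20.5 μs.
Pipeline fill: first packet needs 4·t_tx to clear all hops; remaining 88 packets each add one t_tx.
Total = (4+89-1)·t_tx + 4·t_prop = 92·834.062 + 4·20.5 = 76820 μs.

76820 μs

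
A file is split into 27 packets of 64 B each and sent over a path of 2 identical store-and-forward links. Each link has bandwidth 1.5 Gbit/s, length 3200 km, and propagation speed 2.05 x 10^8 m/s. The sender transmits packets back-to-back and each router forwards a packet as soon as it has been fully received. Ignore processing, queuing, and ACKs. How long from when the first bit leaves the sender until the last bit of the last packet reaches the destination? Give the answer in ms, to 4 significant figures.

Per-hop transmission t_tx = L/R = 512/1500000000 = 0.000341333 ms.
Per-hop propagation t_prop = 3200000/2.05e+08 = 15.6098 ms.
Pipeline fill: first packet needs 2·t_tx to clear all hops; remaining 26 packets each add one t_tx.
Total = (2+27-1)·t_tx + 2·t_prop = 28·0.000341333 + 2·15.6098 = 31.23 ms.

31.23 ms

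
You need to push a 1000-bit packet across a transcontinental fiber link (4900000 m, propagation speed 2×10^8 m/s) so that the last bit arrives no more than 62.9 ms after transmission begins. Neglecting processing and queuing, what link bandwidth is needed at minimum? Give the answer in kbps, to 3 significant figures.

26.0 kbps

Propagation delay = 4900000 / 200000000 = 24.5 ms.
Transmission budget = 62.9 − 24.5 = 38.4 ms.
R ≥ L / t_tx = 1000 bits / 0.0384 s = 26.0 kbps.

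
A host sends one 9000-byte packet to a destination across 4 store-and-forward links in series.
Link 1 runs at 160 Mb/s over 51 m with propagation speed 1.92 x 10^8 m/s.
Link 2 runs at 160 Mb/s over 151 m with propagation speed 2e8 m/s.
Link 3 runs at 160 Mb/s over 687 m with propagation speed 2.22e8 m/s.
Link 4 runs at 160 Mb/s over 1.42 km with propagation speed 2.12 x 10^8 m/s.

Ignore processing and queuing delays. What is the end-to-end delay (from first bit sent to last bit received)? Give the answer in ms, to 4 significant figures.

1.811 ms

L = 9000 × 8 = 72000 bits.
Transmission delay per hop = L/R = 72000/160000000 = 0.45 ms; 4 hops → 1.8 ms.
Propagation delays (d/s per hop): 0.000265625, 0.000755, 0.00309459, 0.00669811 ms; sum = 0.0108133 ms.
End-to-end = 1.811 ms.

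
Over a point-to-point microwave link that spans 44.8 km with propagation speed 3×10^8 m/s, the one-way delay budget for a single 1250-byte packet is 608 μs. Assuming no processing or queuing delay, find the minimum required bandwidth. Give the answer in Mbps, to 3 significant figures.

21.8 Mbps

L = 10000 bits.
Propagation delay = 44800 / 300000000 = 149.333 μs.
Transmission budget = 608 − 149.333 = 458.667 μs.
R ≥ L / t_tx = 10000 bits / 0.000458667 s = 21.8 Mbps.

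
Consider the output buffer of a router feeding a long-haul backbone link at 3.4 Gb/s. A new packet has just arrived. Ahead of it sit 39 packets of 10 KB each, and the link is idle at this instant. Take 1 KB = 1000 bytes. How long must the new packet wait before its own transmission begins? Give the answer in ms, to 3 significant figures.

Each queued packet: L/R = 80000/3400000000 = 0.0235294 ms.
39 queued → 0.917647 ms.
Queuing delay = 0.918 ms.

0.918 ms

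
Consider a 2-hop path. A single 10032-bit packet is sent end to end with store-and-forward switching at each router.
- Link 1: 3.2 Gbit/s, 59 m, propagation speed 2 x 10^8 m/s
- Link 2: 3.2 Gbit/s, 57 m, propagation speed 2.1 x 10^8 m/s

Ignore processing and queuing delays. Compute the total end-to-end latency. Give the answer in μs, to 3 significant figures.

Transmission delay per hop = L/R = 10032/3200000000 = 3.135 μs; 2 hops → 6.27 μs.
Propagation delays (d/s per hop): 0.295, 0.271429 μs; sum = 0.566429 μs.
End-to-end = 6.84 μs.

6.84 μs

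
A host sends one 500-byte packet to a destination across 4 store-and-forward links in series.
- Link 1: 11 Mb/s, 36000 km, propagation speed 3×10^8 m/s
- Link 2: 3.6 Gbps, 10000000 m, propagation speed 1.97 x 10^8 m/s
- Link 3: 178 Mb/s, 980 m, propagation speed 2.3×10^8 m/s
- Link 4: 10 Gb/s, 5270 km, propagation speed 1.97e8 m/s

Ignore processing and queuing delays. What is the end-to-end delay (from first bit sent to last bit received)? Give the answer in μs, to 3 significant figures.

L = 500 × 8 = 4000 bits.
Transmission delays (L/R per hop): 363.636, 1.11111, 22.4719, 0.4 μs; sum = 387.619 μs.
Propagation delays (d/s per hop): 120000, 50761.4, 4.26087, 26751.3 μs; sum = 197517 μs.
End-to-end = 198000 μs.

198000 μs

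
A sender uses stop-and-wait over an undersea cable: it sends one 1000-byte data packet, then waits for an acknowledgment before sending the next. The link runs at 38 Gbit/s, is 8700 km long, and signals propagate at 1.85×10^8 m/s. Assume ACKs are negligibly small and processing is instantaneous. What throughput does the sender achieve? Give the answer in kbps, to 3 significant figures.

85.1 kbps

t_tx = L/R = 8000/38000000000 = 2.10526e-07 s.
t_prop = 8700000/185000000 = 0.047027 s; RTT = 0.0940541 s.
Cycle = t_tx + RTT = 0.0940543 s.
Throughput = L / cycle = 8000 / 0.0940543 = 85.1 kbps.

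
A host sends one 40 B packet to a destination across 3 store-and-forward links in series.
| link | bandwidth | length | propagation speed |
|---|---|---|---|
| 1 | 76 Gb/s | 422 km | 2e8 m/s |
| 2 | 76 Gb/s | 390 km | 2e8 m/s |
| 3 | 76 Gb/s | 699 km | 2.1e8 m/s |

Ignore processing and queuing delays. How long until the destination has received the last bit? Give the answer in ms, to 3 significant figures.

L = 40 × 8 = 320 bits.
Transmission delay per hop = L/R = 320/76000000000 = 4.21053e-06 ms; 3 hops → 1.26316e-05 ms.
Propagation delays (d/s per hop): 2.11, 1.95, 3.32857 ms; sum = 7.38857 ms.
End-to-end = 7.39 ms.

7.39 ms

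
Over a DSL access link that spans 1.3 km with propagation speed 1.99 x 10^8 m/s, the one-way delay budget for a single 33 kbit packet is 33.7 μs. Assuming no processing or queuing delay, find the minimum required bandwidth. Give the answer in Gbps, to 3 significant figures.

Propagation delay = 1300 / 199000000 = 6.53266 μs.
Transmission budget = 33.7 − 6.53266 = 27.1673 μs.
R ≥ L / t_tx = 33000 bits / 2.71673e-05 s = 1.21 Gbps.

1.21 Gbps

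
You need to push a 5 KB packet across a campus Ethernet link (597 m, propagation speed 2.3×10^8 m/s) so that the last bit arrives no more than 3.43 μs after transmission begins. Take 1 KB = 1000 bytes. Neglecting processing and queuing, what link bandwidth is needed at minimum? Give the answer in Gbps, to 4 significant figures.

47.94 Gbps

L = 40000 bits.
Propagation delay = 597 / 2.3e+08 = 2.59565 μs.
Transmission budget = 3.43 − 2.59565 = 0.834348 μs.
R ≥ L / t_tx = 40000 bits / 8.34348e-07 s = 47.94 Gbps.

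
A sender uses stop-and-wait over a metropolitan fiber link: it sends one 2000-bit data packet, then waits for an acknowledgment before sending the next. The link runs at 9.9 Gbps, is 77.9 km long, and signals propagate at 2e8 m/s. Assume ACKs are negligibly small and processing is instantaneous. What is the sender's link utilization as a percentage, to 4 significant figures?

0.02593 %

t_tx = L/R = 2000/9900000000 = 2.0202e-07 s.
t_prop = 77900/200000000 = 0.0003895 s; RTT = 0.000779 s.
Cycle = t_tx + RTT = 0.000779202 s.
Utilization = t_tx / cycle = 2.0202e-07/0.000779202 = 0.02593 %.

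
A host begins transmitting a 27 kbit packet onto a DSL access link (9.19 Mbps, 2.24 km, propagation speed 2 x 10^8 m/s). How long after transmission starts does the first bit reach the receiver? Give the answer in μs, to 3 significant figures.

11.2 μs

First bit experiences only propagation delay: d/s = 2240/200000000 = 11.2 μs.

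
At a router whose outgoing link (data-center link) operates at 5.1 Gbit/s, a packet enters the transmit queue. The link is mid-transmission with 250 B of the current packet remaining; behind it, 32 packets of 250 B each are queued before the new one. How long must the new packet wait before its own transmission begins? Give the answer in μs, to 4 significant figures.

12.94 μs

Each queued packet: L/R = 2000/5100000000 = 0.392157 μs.
32 queued → 12.549 μs.
Plus remaining 2000 bits of current packet: 0.392157 μs.
Queuing delay = 12.94 μs.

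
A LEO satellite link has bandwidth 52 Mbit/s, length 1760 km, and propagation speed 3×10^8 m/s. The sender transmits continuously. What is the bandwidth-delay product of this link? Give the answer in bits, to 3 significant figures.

Propagation delay = 1760000 / 300000000 = 0.00586667 s.
BDP = R × t_prop = 52000000 × 0.00586667 = 305067 bits.

305000 bits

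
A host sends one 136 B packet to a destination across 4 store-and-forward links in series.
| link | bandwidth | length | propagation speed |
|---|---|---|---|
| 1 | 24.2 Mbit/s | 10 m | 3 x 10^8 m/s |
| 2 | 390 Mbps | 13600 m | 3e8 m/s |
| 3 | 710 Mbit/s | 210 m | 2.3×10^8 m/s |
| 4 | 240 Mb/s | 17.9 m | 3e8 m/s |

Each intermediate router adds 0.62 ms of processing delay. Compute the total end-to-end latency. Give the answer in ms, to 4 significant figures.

L = 136 × 8 = 1088 bits.
Transmission delays (L/R per hop): 0.0449587, 0.00278974, 0.00153239, 0.00453333 ms; sum = 0.0538141 ms.
Propagation delays (d/s per hop): 3.33333e-05, 0.0453333, 0.000913043, 5.96667e-05 ms; sum = 0.0463394 ms.
Processing at 3 router(s): 3 × 0.62 ms = 1.86 ms.
End-to-end = 1.960 ms.

1.960 ms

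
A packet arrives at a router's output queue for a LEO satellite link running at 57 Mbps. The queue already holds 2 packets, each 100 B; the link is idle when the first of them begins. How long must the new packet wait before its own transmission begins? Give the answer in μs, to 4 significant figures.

Each queued packet: L/R = 800/57000000 = 14.0351 μs.
2 queued → 28.0702 μs.
Queuing delay = 28.07 μs.

28.07 μs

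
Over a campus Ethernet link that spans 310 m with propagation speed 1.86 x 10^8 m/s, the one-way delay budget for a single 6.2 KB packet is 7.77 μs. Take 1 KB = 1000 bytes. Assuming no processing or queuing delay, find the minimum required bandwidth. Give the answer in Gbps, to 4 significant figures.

8.127 Gbps

L = 49600 bits.
Propagation delay = 310 / 186000000 = 1.66667 μs.
Transmission budget = 7.77 − 1.66667 = 6.10333 μs.
R ≥ L / t_tx = 49600 bits / 6.10333e-06 s = 8.127 Gbps.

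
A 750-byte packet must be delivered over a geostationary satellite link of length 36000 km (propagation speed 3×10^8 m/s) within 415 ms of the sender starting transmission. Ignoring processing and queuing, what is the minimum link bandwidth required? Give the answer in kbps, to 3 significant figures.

L = 6000 bits.
Propagation delay = 36000000 / 300000000 = 120 ms.
Transmission budget = 415 − 120 = 295 ms.
R ≥ L / t_tx = 6000 bits / 0.295 s = 20.3 kbps.

20.3 kbps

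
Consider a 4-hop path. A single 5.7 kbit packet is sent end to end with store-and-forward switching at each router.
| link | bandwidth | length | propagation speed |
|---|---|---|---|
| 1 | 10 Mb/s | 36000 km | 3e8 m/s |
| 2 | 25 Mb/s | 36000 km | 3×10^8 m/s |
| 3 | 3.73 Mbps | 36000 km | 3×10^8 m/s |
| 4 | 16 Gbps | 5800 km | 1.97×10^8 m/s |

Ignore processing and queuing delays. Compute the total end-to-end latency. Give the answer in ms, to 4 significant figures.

391.8 ms

L = 5700 bits.
Transmission delays (L/R per hop): 0.57, 0.228, 1.52815, 0.00035625 ms; sum = 2.32651 ms.
Propagation delays (d/s per hop): 120, 120, 120, 29.4416 ms; sum = 389.442 ms.
End-to-end = 391.8 ms.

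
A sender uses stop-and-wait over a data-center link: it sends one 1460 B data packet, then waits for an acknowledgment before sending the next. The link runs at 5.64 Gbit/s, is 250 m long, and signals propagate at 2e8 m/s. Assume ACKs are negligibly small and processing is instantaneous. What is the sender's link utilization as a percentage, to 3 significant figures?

t_tx = L/R = 11680/5640000000 = 2.07092e-06 s.
t_prop = 250/200000000 = 1.25e-06 s; RTT = 2.5e-06 s.
Cycle = t_tx + RTT = 4.57092e-06 s.
Utilization = t_tx / cycle = 2.07092e-06/4.57092e-06 = 45.3 %.

45.3 %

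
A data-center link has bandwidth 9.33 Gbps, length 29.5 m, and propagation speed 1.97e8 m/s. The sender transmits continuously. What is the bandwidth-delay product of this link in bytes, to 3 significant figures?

Propagation delay = 29.5 / 197000000 = 1.49746e-07 s.
BDP = R × t_prop = 9330000000 × 1.49746e-07 = 1397.13 bits.
In bytes: 1397.13/8 = 175 bytes.

175 bytes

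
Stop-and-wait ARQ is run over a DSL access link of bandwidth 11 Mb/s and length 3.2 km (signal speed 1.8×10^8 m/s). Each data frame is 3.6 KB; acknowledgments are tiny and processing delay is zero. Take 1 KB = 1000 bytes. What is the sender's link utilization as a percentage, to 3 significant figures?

t_tx = L/R = 28800/11000000 = 0.00261818 s.
t_prop = 3200/180000000 = 1.77778e-05 s; RTT = 3.55556e-05 s.
Cycle = t_tx + RTT = 0.00265374 s.
Utilization = t_tx / cycle = 0.00261818/0.00265374 = 98.7 %.

98.7 %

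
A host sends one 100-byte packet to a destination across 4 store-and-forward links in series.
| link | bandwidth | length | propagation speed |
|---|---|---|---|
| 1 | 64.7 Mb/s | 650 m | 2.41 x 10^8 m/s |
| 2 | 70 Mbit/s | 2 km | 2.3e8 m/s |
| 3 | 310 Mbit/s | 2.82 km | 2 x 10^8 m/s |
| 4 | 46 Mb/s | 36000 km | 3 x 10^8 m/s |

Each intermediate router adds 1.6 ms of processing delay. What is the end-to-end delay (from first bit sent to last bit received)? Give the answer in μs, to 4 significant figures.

L = 100 × 8 = 800 bits.
Transmission delays (L/R per hop): 12.3648, 11.4286, 2.58065, 17.3913 μs; sum = 43.7653 μs.
Propagation delays (d/s per hop): 2.6971, 8.69565, 14.1, 120000 μs; sum = 120025 μs.
Processing at 3 router(s): 3 × 1.6 ms = 4800 μs.
End-to-end = 124900 μs.

124900 μs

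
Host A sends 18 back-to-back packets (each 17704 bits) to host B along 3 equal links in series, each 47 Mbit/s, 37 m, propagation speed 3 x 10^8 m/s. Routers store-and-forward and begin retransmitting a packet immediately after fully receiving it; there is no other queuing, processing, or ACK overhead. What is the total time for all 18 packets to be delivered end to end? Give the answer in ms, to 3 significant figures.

Per-hop transmission t_tx = L/R = 17704/47000000 = 0.376681 ms.
Per-hop propagation t_prop = 37/300000000 = 0.000123333 ms.
Pipeline fill: first packet needs 3·t_tx to clear all hops; remaining 17 packets each add one t_tx.
Total = (3+18-1)·t_tx + 3·t_prop = 20·0.376681 + 3·0.000123333 = 7.53 ms.

7.53 ms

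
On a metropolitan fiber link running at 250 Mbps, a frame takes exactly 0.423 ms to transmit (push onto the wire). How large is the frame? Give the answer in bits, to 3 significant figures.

106000 bits

L = R × t_tx = 250000000 b/s × 0.000423 s = 105750 bits.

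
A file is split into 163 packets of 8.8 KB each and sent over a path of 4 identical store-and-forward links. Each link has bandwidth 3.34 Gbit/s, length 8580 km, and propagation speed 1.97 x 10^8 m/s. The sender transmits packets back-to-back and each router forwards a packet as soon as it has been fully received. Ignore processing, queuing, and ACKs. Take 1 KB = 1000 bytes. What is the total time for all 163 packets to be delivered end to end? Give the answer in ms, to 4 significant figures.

177.7 ms

Per-hop transmission t_tx = L/R = 70400/3340000000 = 0.0210778 ms.
Per-hop propagation t_prop = 8580000/197000000 = 43.5533 ms.
Pipeline fill: first packet needs 4·t_tx to clear all hops; remaining 162 packets each add one t_tx.
Total = (4+163-1)·t_tx + 4·t_prop = 166·0.0210778 + 4·43.5533 = 177.7 ms.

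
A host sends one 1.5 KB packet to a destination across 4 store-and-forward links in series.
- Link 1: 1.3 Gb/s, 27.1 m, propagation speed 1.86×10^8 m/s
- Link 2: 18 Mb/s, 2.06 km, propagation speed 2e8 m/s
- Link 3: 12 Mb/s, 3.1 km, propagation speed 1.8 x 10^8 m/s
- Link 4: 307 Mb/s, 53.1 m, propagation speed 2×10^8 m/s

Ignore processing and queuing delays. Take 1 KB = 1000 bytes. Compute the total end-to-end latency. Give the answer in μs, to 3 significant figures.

1740 μs

L = 12000 bits.
Transmission delays (L/R per hop): 9.23077, 666.667, 1000, 39.0879 μs; sum = 1714.99 μs.
Propagation delays (d/s per hop): 0.145699, 10.3, 17.2222, 0.2655 μs; sum = 27.9334 μs.
End-to-end = 1740 μs.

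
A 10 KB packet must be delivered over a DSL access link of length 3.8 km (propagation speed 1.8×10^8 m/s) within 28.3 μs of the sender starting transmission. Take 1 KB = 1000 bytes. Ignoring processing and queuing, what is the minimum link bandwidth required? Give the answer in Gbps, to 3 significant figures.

11.1 Gbps

L = 80000 bits.
Propagation delay = 3800 / 180000000 = 21.1111 μs.
Transmission budget = 28.3 − 21.1111 = 7.18889 μs.
R ≥ L / t_tx = 80000 bits / 7.18889e-06 s = 11.1 Gbps.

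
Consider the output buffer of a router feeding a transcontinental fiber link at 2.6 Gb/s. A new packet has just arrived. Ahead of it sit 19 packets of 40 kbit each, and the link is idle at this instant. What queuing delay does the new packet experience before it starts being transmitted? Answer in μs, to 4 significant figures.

Each queued packet: L/R = 40000/2600000000 = 15.3846 μs.
19 queued → 292.308 μs.
Queuing delay = 292.3 μs.

292.3 μs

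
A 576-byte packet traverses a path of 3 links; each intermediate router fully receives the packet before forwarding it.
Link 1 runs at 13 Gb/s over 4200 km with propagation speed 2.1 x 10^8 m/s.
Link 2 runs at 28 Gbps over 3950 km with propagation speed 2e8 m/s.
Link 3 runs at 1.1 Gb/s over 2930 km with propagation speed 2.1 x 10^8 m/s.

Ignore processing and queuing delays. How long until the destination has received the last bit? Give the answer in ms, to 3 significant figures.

53.7 ms

L = 576 × 8 = 4608 bits.
Transmission delays (L/R per hop): 0.000354462, 0.000164571, 0.00418909 ms; sum = 0.00470812 ms.
Propagation delays (d/s per hop): 20, 19.75, 13.9524 ms; sum = 53.7024 ms.
End-to-end = 53.7 ms.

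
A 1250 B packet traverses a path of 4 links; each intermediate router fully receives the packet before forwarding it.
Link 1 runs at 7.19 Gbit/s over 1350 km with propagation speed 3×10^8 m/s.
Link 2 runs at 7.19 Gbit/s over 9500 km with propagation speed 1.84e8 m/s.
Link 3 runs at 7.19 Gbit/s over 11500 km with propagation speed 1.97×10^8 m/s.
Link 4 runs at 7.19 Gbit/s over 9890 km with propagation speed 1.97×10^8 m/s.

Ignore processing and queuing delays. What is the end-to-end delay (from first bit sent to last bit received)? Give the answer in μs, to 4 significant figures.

164700 μs

L = 1250 × 8 = 10000 bits.
Transmission delay per hop = L/R = 10000/7190000000 = 1.39082 μs; 4 hops → 5.56328 μs.
Propagation delays (d/s per hop): 4500, 51630.4, 58375.6, 50203 μs; sum = 164709 μs.
End-to-end = 164700 μs.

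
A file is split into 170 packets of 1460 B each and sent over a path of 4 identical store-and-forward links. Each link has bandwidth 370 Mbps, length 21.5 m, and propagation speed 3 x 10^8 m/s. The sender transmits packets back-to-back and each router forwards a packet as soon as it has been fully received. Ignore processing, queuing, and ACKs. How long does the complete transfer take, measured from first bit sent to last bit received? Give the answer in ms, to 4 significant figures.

5.461 ms

Per-hop transmission t_tx = L/R = 11680/370000000 = 0.0315676 ms.
Per-hop propagation t_prop = 21.5/300000000 = 7.16667e-05 ms.
Pipeline fill: first packet needs 4·t_tx to clear all hops; remaining 169 packets each add one t_tx.
Total = (4+170-1)·t_tx + 4·t_prop = 173·0.0315676 + 4·7.16667e-05 = 5.461 ms.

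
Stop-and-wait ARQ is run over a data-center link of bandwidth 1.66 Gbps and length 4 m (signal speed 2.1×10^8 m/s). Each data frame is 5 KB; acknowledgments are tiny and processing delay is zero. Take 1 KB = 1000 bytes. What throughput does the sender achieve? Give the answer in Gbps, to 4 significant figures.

1.657 Gbps

t_tx = L/R = 40000/1660000000 = 2.40964e-05 s.
t_prop = 4/210000000 = 1.90476e-08 s; RTT = 3.80952e-08 s.
Cycle = t_tx + RTT = 2.41345e-05 s.
Throughput = L / cycle = 40000 / 2.41345e-05 = 1.657 Gbps.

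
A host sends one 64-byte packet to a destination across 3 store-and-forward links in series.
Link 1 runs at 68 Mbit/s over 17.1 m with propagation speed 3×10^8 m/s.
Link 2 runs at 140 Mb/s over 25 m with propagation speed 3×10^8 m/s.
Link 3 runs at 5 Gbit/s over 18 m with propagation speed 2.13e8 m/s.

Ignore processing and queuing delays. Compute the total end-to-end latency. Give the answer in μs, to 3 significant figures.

L = 64 × 8 = 512 bits.
Transmission delays (L/R per hop): 7.52941, 3.65714, 0.1024 μs; sum = 11.289 μs.
Propagation delays (d/s per hop): 0.057, 0.0833333, 0.084507 μs; sum = 0.22484 μs.
End-to-end = 11.5 μs.

11.5 μs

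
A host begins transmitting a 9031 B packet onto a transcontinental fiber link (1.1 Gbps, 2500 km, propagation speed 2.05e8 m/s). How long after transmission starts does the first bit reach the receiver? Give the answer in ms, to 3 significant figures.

12.2 ms

First bit experiences only propagation delay: d/s = 2500000/2.05e+08 = 12.2 ms.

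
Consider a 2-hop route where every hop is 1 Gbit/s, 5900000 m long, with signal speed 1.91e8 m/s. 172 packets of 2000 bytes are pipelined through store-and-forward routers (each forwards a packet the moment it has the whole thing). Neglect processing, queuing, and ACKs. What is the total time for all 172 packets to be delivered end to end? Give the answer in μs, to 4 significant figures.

Per-hop transmission t_tx = L/R = 16000/1000000000 = 16 μs.
Per-hop propagation t_prop = 5900000/191000000 = 30890.1 μs.
Pipeline fill: first packet needs 2·t_tx to clear all hops; remaining 171 packets each add one t_tx.
Total = (2+172-1)·t_tx + 2·t_prop = 173·16 + 2·30890.1 = 64550 μs.

64550 μs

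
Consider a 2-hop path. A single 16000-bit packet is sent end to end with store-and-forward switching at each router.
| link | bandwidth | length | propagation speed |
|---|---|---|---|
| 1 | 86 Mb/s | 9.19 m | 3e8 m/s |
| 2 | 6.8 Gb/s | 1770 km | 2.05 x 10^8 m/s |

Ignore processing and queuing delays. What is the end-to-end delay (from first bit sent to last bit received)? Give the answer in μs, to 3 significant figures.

8820 μs

Transmission delays (L/R per hop): 186.047, 2.35294 μs; sum = 188.399 μs.
Propagation delays (d/s per hop): 0.0306333, 8634.15 μs; sum = 8634.18 μs.
End-to-end = 8820 μs.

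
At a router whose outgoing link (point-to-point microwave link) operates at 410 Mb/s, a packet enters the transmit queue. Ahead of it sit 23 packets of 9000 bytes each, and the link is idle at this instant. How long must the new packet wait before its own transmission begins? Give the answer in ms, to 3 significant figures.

4.04 ms

Each queued packet: L/R = 72000/410000000 = 0.17561 ms.
23 queued → 4.03902 ms.
Queuing delay = 4.04 ms.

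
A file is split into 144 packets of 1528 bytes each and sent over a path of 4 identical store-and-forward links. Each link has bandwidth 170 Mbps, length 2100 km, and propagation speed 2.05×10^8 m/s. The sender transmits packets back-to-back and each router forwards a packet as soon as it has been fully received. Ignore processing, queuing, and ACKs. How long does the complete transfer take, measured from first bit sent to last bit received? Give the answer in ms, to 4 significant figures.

Per-hop transmission t_tx = L/R = 12224/170000000 = 0.0719059 ms.
Per-hop propagation t_prop = 2100000/2.05e+08 = 10.2439 ms.
Pipeline fill: first packet needs 4·t_tx to clear all hops; remaining 143 packets each add one t_tx.
Total = (4+144-1)·t_tx + 4·t_prop = 147·0.0719059 + 4·10.2439 = 51.55 ms.

51.55 ms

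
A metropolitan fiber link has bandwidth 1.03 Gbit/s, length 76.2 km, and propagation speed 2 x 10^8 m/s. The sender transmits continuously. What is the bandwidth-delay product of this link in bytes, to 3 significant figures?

Propagation delay = 76200 / 200000000 = 0.000381 s.
BDP = R × t_prop = 1030000000 × 0.000381 = 392430 bits.
In bytes: 392430/8 = 49100 bytes.

49100 bytes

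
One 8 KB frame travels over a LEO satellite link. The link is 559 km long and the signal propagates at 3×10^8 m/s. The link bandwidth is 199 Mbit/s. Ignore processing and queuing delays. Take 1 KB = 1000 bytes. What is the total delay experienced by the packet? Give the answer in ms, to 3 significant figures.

2.18 ms

L = 64000 bits.
Transmission delay = L/R = 64000 / 199000000 = 0.321608 ms.
Propagation delay = d/s = 559000 m / 300000000 m/s = 1.86333 ms.
Total = 2.18 ms.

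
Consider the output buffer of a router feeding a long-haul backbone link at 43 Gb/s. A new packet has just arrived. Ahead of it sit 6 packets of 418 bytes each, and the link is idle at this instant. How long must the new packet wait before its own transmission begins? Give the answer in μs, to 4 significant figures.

0.4666 μs

Each queued packet: L/R = 3344/43000000000 = 0.0777674 μs.
6 queued → 0.466605 μs.
Queuing delay = 0.4666 μs.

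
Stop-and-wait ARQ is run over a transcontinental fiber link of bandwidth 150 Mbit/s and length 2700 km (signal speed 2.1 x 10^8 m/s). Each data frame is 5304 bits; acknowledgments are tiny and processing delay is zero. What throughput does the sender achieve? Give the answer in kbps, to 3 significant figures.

206 kbps

t_tx = L/R = 5304/150000000 = 3.536e-05 s.
t_prop = 2700000/210000000 = 0.0128571 s; RTT = 0.0257143 s.
Cycle = t_tx + RTT = 0.0257496 s.
Throughput = L / cycle = 5304 / 0.0257496 = 206 kbps.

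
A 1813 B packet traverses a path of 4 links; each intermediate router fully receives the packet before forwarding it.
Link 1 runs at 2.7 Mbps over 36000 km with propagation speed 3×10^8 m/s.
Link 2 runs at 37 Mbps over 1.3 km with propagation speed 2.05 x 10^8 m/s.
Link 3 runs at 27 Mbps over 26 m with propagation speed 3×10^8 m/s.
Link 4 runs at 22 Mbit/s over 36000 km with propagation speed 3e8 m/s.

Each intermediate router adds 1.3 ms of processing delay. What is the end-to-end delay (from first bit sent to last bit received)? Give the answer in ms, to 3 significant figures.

L = 1813 × 8 = 14504 bits.
Transmission delays (L/R per hop): 5.37185, 0.392, 0.537185, 0.659273 ms; sum = 6.96031 ms.
Propagation delays (d/s per hop): 120, 0.00634146, 8.66667e-05, 120 ms; sum = 240.006 ms.
Processing at 3 router(s): 3 × 1.3 ms = 3.9 ms.
End-to-end = 251 ms.

251 ms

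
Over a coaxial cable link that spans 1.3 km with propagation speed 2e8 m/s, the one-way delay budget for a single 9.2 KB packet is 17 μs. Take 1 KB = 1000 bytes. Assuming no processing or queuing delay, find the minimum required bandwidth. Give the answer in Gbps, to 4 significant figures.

L = 73600 bits.
Propagation delay = 1300 / 200000000 = 6.5 μs.
Transmission budget = 17 − 6.5 = 10.5 μs.
R ≥ L / t_tx = 73600 bits / 1.05e-05 s = 7.010 Gbps.

7.010 Gbps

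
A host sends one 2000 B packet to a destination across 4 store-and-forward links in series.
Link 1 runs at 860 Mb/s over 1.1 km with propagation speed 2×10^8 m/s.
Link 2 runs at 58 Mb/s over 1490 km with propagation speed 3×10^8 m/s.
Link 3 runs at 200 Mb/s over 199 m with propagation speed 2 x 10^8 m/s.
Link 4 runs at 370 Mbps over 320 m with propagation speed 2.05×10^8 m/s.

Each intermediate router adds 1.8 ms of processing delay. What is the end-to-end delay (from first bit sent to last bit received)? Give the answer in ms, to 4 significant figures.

10.79 ms

L = 2000 × 8 = 16000 bits.
Transmission delays (L/R per hop): 0.0186047, 0.275862, 0.08, 0.0432432 ms; sum = 0.41771 ms.
Propagation delays (d/s per hop): 0.0055, 4.96667, 0.000995, 0.00156098 ms; sum = 4.97472 ms.
Processing at 3 router(s): 3 × 1.8 ms = 5.4 ms.
End-to-end = 10.79 ms.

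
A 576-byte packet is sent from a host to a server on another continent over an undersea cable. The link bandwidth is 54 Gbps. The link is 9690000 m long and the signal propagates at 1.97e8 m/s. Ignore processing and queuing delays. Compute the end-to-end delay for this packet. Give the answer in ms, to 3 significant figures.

L = 576 × 8 = 4608 bits.
Transmission delay = L/R = 4608 / 54000000000 = 8.53333e-05 ms.
Propagation delay = d/s = 9690000 m / 197000000 m/s = 49.1878 ms.
Total = 49.2 ms.

49.2 ms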